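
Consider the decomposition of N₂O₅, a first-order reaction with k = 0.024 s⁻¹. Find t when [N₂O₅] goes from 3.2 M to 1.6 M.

28.88 s

Step 1: For first-order: t = ln([N₂O₅]₀/[N₂O₅])/k
Step 2: t = ln(3.2/1.6)/0.024
Step 3: t = ln(2)/0.024
Step 4: t = 0.6931/0.024 = 28.88 s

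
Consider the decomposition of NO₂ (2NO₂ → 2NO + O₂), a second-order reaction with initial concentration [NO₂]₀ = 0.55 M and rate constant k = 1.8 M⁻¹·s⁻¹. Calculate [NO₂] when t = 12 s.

0.0427 M

Step 1: For a second-order reaction: 1/[NO₂] = 1/[NO₂]₀ + kt
Step 2: 1/[NO₂] = 1/0.55 + 1.8 × 12
Step 3: 1/[NO₂] = 1.818 + 21.6 = 23.42
Step 4: [NO₂] = 1/23.42 = 0.0427 M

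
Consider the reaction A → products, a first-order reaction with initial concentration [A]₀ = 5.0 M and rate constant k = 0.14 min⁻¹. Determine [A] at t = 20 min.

0.3041 M

Step 1: For a first-order reaction: [A] = [A]₀ × e^(-kt)
Step 2: [A] = 5.0 × e^(-0.14 × 20)
Step 3: [A] = 5.0 × e^(-2.8)
Step 4: [A] = 5.0 × 0.0608101 = 0.3041 M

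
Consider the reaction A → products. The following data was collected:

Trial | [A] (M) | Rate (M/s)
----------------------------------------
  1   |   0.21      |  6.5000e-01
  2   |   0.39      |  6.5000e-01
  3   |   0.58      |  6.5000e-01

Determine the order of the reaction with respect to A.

zeroth order (0)

Step 1: Compare trials - when concentration changes, rate stays constant.
Step 2: rate₂/rate₁ = 6.5000e-01/6.5000e-01 = 1
Step 3: [A]₂/[A]₁ = 0.39/0.21 = 1.857
Step 4: Since rate ratio ≈ (conc ratio)^0, the reaction is zeroth order.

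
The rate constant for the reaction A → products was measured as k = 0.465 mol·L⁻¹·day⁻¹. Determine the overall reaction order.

zeroth order (0)

Step 1: The units of k for an nth-order reaction are (concentration)^(1-n)·(time)⁻¹.
Step 2: Here k has units mol·L⁻¹·day⁻¹, so the concentration exponent is 1.
Step 3: 1 - n = 1 ⇒ n = 0. The reaction is zeroth order.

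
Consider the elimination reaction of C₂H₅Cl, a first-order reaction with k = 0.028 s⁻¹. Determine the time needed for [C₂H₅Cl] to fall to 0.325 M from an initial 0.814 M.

32.79 s

Step 1: For first-order: t = ln([C₂H₅Cl]₀/[C₂H₅Cl])/k
Step 2: t = ln(0.814/0.325)/0.028
Step 3: t = ln(2.505)/0.028
Step 4: t = 0.9181/0.028 = 32.79 s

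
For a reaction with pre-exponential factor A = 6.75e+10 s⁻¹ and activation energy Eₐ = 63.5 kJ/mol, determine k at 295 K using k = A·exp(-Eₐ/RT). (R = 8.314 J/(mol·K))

3.85e-01 s⁻¹

Step 1: Use the Arrhenius equation: k = A × exp(-Eₐ/RT)
Step 2: Convert Eₐ to J/mol: 63.5 kJ/mol = 63500 J/mol
Step 3: Calculate the exponent: -Eₐ/(RT) = -63500/(8.314 × 295) = -25.89057
Step 4: k = 6.75e+10 × exp(-25.89057)
Step 5: k = 6.75e+10 × 5.69991e-12 = 3.8474e-01 s⁻¹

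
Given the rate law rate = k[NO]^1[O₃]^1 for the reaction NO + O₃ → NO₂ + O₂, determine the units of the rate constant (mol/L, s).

(mol/L)⁻¹·s⁻¹

Step 1: Overall order = 1 + 1 = 2.
Step 2: rate has units mol/L·s⁻¹; [NO]^1[O₃]^1 has units (mol/L)^2.
Step 3: k = rate/([NO]^1[O₃]^1), so units of k = (mol/L)^(1-2)·s⁻¹ = (mol/L)⁻¹·s⁻¹.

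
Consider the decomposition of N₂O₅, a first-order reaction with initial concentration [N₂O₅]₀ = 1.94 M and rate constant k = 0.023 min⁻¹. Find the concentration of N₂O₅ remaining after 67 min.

0.4155 M

Step 1: For a first-order reaction: [N₂O₅] = [N₂O₅]₀ × e^(-kt)
Step 2: [N₂O₅] = 1.94 × e^(-0.023 × 67)
Step 3: [N₂O₅] = 1.94 × e^(-1.541)
Step 4: [N₂O₅] = 1.94 × 0.214167 = 0.4155 M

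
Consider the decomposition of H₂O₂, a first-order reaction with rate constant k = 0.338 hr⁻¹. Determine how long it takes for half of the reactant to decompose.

2.051 hr

Step 1: For a first-order reaction, t₁/₂ = ln(2)/k
Step 2: t₁/₂ = ln(2)/0.338
Step 3: t₁/₂ = 0.6931/0.338 = 2.051 hr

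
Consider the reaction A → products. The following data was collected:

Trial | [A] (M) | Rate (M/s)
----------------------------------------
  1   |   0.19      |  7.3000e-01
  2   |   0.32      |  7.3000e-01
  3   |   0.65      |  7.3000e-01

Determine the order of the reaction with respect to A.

zeroth order (0)

Step 1: Compare trials - when concentration changes, rate stays constant.
Step 2: rate₂/rate₁ = 7.3000e-01/7.3000e-01 = 1
Step 3: [A]₂/[A]₁ = 0.32/0.19 = 1.684
Step 4: Since rate ratio ≈ (conc ratio)^0, the reaction is zeroth order.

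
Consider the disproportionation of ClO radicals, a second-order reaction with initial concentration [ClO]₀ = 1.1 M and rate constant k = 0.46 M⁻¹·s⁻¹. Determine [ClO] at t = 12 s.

0.1555 M

Step 1: For a second-order reaction: 1/[ClO] = 1/[ClO]₀ + kt
Step 2: 1/[ClO] = 1/1.1 + 0.46 × 12
Step 3: 1/[ClO] = 0.9091 + 5.52 = 6.429
Step 4: [ClO] = 1/6.429 = 0.1555 M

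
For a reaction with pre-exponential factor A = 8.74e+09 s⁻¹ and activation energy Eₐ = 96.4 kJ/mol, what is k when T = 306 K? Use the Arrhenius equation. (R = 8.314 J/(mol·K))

3.06e-07 s⁻¹

Step 1: Use the Arrhenius equation: k = A × exp(-Eₐ/RT)
Step 2: Convert Eₐ to J/mol: 96.4 kJ/mol = 96400 J/mol
Step 3: Calculate the exponent: -Eₐ/(RT) = -96400/(8.314 × 306) = -37.89183
Step 4: k = 8.74e+09 × exp(-37.89183)
Step 5: k = 8.74e+09 × 3.49774e-17 = 3.0570e-07 s⁻¹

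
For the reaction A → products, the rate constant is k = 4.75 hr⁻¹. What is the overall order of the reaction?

first order (1)

Step 1: The units of k for an nth-order reaction are (concentration)^(1-n)·(time)⁻¹.
Step 2: Here k has units hr⁻¹, so the concentration exponent is 0.
Step 3: 1 - n = 0 ⇒ n = 1. The reaction is first order.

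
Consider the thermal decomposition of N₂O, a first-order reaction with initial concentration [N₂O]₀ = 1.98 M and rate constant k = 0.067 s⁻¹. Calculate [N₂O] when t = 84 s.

0.00712 M

Step 1: For a first-order reaction: [N₂O] = [N₂O]₀ × e^(-kt)
Step 2: [N₂O] = 1.98 × e^(-0.067 × 84)
Step 3: [N₂O] = 1.98 × e^(-5.628)
Step 4: [N₂O] = 1.98 × 0.00359576 = 0.00712 M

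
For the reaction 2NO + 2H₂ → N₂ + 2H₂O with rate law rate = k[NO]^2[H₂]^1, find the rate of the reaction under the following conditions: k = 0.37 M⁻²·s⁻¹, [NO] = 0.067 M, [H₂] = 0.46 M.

0.000764 M/s

Step 1: The rate law is rate = k[NO]^2[H₂]^1
Step 2: Substitute: rate = 0.37 × (0.067)^2 × (0.46)^1
Step 3: rate = 0.37 × 0.004489 × 0.46 = 0.000764028 M/s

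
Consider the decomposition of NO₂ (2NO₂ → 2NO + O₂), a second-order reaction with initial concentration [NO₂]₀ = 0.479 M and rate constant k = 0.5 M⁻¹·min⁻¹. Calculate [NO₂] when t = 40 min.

0.04527 M

Step 1: For a second-order reaction: 1/[NO₂] = 1/[NO₂]₀ + kt
Step 2: 1/[NO₂] = 1/0.479 + 0.5 × 40
Step 3: 1/[NO₂] = 2.088 + 20 = 22.09
Step 4: [NO₂] = 1/22.09 = 0.04527 M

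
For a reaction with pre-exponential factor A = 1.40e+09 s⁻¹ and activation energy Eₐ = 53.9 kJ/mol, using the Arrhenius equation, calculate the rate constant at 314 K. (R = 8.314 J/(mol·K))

1.51e+00 s⁻¹

Step 1: Use the Arrhenius equation: k = A × exp(-Eₐ/RT)
Step 2: Convert Eₐ to J/mol: 53.9 kJ/mol = 53900 J/mol
Step 3: Calculate the exponent: -Eₐ/(RT) = -53900/(8.314 × 314) = -20.64663
Step 4: k = 1.40e+09 × exp(-20.64663)
Step 5: k = 1.40e+09 × 1.07965e-09 = 1.5115e+00 s⁻¹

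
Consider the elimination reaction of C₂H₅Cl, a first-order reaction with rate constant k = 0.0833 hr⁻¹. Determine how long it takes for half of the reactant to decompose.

8.321 hr

Step 1: For a first-order reaction, t₁/₂ = ln(2)/k
Step 2: t₁/₂ = ln(2)/0.0833
Step 3: t₁/₂ = 0.6931/0.0833 = 8.321 hr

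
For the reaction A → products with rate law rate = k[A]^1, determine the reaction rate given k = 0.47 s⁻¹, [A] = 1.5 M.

0.705 M/s

Step 1: Identify the rate law: rate = k[A]^1
Step 2: Substitute values: rate = 0.47 × (1.5)^1
Step 3: Calculate: rate = 0.47 × 1.5 = 0.705 M/s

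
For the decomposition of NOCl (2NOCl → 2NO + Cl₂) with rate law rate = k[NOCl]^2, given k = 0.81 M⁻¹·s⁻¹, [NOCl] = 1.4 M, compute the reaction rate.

1.588 M/s

Step 1: Identify the rate law: rate = k[NOCl]^2
Step 2: Substitute values: rate = 0.81 × (1.4)^2
Step 3: Calculate: rate = 0.81 × 1.96 = 1.5876 M/s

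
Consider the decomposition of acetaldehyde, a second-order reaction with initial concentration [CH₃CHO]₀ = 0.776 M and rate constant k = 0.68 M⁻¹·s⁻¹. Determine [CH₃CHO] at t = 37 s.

0.03781 M

Step 1: For a second-order reaction: 1/[CH₃CHO] = 1/[CH₃CHO]₀ + kt
Step 2: 1/[CH₃CHO] = 1/0.776 + 0.68 × 37
Step 3: 1/[CH₃CHO] = 1.289 + 25.16 = 26.45
Step 4: [CH₃CHO] = 1/26.45 = 0.03781 M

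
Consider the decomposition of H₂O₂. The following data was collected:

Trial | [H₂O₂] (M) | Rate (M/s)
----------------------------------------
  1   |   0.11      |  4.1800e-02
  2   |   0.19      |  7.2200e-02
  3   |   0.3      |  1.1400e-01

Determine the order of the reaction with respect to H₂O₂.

first order (1)

Step 1: Compare trials to find order n where rate₂/rate₁ = ([H₂O₂]₂/[H₂O₂]₁)^n
Step 2: rate₂/rate₁ = 7.2200e-02/4.1800e-02 = 1.727
Step 3: [H₂O₂]₂/[H₂O₂]₁ = 0.19/0.11 = 1.727
Step 4: n = ln(1.727)/ln(1.727) = 1.00 ≈ 1
Step 5: The reaction is first order in H₂O₂.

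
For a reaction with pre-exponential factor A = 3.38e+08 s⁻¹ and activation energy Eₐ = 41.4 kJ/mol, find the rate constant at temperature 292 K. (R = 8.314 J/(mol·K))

1.33e+01 s⁻¹

Step 1: Use the Arrhenius equation: k = A × exp(-Eₐ/RT)
Step 2: Convert Eₐ to J/mol: 41.4 kJ/mol = 41400 J/mol
Step 3: Calculate the exponent: -Eₐ/(RT) = -41400/(8.314 × 292) = -17.05326
Step 4: k = 3.38e+08 × exp(-17.05326)
Step 5: k = 3.38e+08 × 3.92521e-08 = 1.3267e+01 s⁻¹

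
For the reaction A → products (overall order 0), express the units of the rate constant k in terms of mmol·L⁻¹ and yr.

mmol·L⁻¹·yr⁻¹

Step 1: For overall order n, rate = k × (concentration)^n.
Step 2: Rate has units mmol·L⁻¹·yr⁻¹; concentration term has units (mmol·L⁻¹)^0.
Step 3: k = rate / (concentration)^n, so units of k = (mmol·L⁻¹)^(1-0)·yr⁻¹ = mmol·L⁻¹·yr⁻¹.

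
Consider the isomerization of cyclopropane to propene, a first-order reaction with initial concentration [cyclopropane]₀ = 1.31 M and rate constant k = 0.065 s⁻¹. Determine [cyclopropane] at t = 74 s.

0.01067 M

Step 1: For a first-order reaction: [cyclopropane] = [cyclopropane]₀ × e^(-kt)
Step 2: [cyclopropane] = 1.31 × e^(-0.065 × 74)
Step 3: [cyclopropane] = 1.31 × e^(-4.81)
Step 4: [cyclopropane] = 1.31 × 0.00814786 = 0.01067 M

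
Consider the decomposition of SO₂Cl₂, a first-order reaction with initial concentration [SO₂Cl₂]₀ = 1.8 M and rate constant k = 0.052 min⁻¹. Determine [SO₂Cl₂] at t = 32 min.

0.3409 M

Step 1: For a first-order reaction: [SO₂Cl₂] = [SO₂Cl₂]₀ × e^(-kt)
Step 2: [SO₂Cl₂] = 1.8 × e^(-0.052 × 32)
Step 3: [SO₂Cl₂] = 1.8 × e^(-1.664)
Step 4: [SO₂Cl₂] = 1.8 × 0.18938 = 0.3409 M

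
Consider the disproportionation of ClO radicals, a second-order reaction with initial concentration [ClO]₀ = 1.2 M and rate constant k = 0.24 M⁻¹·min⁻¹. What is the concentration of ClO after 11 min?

0.2879 M

Step 1: For a second-order reaction: 1/[ClO] = 1/[ClO]₀ + kt
Step 2: 1/[ClO] = 1/1.2 + 0.24 × 11
Step 3: 1/[ClO] = 0.8333 + 2.64 = 3.473
Step 4: [ClO] = 1/3.473 = 0.2879 M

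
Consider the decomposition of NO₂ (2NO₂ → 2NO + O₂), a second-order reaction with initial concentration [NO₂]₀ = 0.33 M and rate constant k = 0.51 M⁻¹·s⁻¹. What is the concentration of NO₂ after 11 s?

0.1157 M

Step 1: For a second-order reaction: 1/[NO₂] = 1/[NO₂]₀ + kt
Step 2: 1/[NO₂] = 1/0.33 + 0.51 × 11
Step 3: 1/[NO₂] = 3.03 + 5.61 = 8.64
Step 4: [NO₂] = 1/8.64 = 0.1157 M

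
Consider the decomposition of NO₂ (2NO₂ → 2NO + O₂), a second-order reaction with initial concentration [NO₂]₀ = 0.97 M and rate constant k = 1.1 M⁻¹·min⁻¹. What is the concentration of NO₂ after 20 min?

0.04342 M

Step 1: For a second-order reaction: 1/[NO₂] = 1/[NO₂]₀ + kt
Step 2: 1/[NO₂] = 1/0.97 + 1.1 × 20
Step 3: 1/[NO₂] = 1.031 + 22 = 23.03
Step 4: [NO₂] = 1/23.03 = 0.04342 M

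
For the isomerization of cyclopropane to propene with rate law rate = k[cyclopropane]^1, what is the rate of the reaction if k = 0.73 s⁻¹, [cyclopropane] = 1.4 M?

1.022 M/s

Step 1: Identify the rate law: rate = k[cyclopropane]^1
Step 2: Substitute values: rate = 0.73 × (1.4)^1
Step 3: Calculate: rate = 0.73 × 1.4 = 1.022 M/s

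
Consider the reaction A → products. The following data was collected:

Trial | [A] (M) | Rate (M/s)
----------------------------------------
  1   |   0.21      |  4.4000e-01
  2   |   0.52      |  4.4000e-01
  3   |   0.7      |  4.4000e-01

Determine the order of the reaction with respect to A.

zeroth order (0)

Step 1: Compare trials - when concentration changes, rate stays constant.
Step 2: rate₂/rate₁ = 4.4000e-01/4.4000e-01 = 1
Step 3: [A]₂/[A]₁ = 0.52/0.21 = 2.476
Step 4: Since rate ratio ≈ (conc ratio)^0, the reaction is zeroth order.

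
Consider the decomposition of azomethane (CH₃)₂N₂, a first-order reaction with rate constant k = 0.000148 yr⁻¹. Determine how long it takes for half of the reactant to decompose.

4683 yr

Step 1: For a first-order reaction, t₁/₂ = ln(2)/k
Step 2: t₁/₂ = ln(2)/0.000148
Step 3: t₁/₂ = 0.6931/0.000148 = 4683 yr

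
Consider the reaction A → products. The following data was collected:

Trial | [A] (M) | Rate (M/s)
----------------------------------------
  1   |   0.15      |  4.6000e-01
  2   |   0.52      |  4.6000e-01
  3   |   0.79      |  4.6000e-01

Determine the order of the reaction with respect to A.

zeroth order (0)

Step 1: Compare trials - when concentration changes, rate stays constant.
Step 2: rate₂/rate₁ = 4.6000e-01/4.6000e-01 = 1
Step 3: [A]₂/[A]₁ = 0.52/0.15 = 3.467
Step 4: Since rate ratio ≈ (conc ratio)^0, the reaction is zeroth order.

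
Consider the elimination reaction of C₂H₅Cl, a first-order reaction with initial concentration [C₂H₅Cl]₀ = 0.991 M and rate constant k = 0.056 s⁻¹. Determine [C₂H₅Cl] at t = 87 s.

0.007589 M

Step 1: For a first-order reaction: [C₂H₅Cl] = [C₂H₅Cl]₀ × e^(-kt)
Step 2: [C₂H₅Cl] = 0.991 × e^(-0.056 × 87)
Step 3: [C₂H₅Cl] = 0.991 × e^(-4.872)
Step 4: [C₂H₅Cl] = 0.991 × 0.00765803 = 0.007589 M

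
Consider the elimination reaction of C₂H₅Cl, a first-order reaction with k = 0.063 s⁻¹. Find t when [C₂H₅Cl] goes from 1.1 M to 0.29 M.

21.16 s

Step 1: For first-order: t = ln([C₂H₅Cl]₀/[C₂H₅Cl])/k
Step 2: t = ln(1.1/0.29)/0.063
Step 3: t = ln(3.793)/0.063
Step 4: t = 1.333/0.063 = 21.16 s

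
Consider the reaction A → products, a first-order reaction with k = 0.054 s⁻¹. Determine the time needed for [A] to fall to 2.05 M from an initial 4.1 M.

12.84 s

Step 1: For first-order: t = ln([A]₀/[A])/k
Step 2: t = ln(4.1/2.05)/0.054
Step 3: t = ln(2)/0.054
Step 4: t = 0.6931/0.054 = 12.84 s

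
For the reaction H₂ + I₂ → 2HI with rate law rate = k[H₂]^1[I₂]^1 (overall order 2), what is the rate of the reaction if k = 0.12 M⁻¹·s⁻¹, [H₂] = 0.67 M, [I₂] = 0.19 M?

0.01528 M/s

Step 1: The rate law is rate = k[H₂]^1[I₂]^1, overall order = 1+1 = 2
Step 2: Substitute values: rate = 0.12 × (0.67)^1 × (0.19)^1
Step 3: rate = 0.12 × 0.67 × 0.19 = 0.015276 M/s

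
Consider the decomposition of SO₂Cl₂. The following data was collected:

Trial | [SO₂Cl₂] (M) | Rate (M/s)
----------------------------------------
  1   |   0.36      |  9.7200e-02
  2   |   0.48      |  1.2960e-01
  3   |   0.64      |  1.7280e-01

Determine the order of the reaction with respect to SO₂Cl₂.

first order (1)

Step 1: Compare trials to find order n where rate₂/rate₁ = ([SO₂Cl₂]₂/[SO₂Cl₂]₁)^n
Step 2: rate₂/rate₁ = 1.2960e-01/9.7200e-02 = 1.333
Step 3: [SO₂Cl₂]₂/[SO₂Cl₂]₁ = 0.48/0.36 = 1.333
Step 4: n = ln(1.333)/ln(1.333) = 1.00 ≈ 1
Step 5: The reaction is first order in SO₂Cl₂.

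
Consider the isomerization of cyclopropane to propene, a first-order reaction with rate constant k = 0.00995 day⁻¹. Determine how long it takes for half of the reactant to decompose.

69.66 day

Step 1: For a first-order reaction, t₁/₂ = ln(2)/k
Step 2: t₁/₂ = ln(2)/0.00995
Step 3: t₁/₂ = 0.6931/0.00995 = 69.66 day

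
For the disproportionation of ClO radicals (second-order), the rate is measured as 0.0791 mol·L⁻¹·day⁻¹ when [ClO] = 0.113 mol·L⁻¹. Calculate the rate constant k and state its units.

6.195 (mol·L⁻¹)⁻¹·day⁻¹

Step 1: rate = k[ClO]^2, so k = rate / [ClO]^2.
Step 2: k = 0.0791 / (0.113)^2 = 0.0791 / 0.01277.
Step 3: k = 6.195 (mol·L⁻¹)⁻¹·day⁻¹.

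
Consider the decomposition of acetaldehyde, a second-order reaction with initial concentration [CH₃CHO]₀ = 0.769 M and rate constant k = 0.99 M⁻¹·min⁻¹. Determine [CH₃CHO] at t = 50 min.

0.01968 M

Step 1: For a second-order reaction: 1/[CH₃CHO] = 1/[CH₃CHO]₀ + kt
Step 2: 1/[CH₃CHO] = 1/0.769 + 0.99 × 50
Step 3: 1/[CH₃CHO] = 1.3 + 49.5 = 50.8
Step 4: [CH₃CHO] = 1/50.8 = 0.01968 M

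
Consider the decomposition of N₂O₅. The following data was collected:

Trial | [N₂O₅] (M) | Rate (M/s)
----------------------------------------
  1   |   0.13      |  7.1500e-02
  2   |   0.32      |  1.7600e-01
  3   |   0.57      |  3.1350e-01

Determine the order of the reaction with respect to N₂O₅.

first order (1)

Step 1: Compare trials to find order n where rate₂/rate₁ = ([N₂O₅]₂/[N₂O₅]₁)^n
Step 2: rate₂/rate₁ = 1.7600e-01/7.1500e-02 = 2.462
Step 3: [N₂O₅]₂/[N₂O₅]₁ = 0.32/0.13 = 2.462
Step 4: n = ln(2.462)/ln(2.462) = 1.00 ≈ 1
Step 5: The reaction is first order in N₂O₅.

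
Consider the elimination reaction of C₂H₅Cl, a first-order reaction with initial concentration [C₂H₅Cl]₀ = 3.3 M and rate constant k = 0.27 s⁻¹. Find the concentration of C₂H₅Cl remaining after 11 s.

0.1693 M

Step 1: For a first-order reaction: [C₂H₅Cl] = [C₂H₅Cl]₀ × e^(-kt)
Step 2: [C₂H₅Cl] = 3.3 × e^(-0.27 × 11)
Step 3: [C₂H₅Cl] = 3.3 × e^(-2.97)
Step 4: [C₂H₅Cl] = 3.3 × 0.0513033 = 0.1693 M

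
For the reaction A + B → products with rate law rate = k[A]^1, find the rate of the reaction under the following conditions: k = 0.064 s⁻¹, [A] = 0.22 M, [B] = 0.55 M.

0.01408 M/s

Step 1: The rate law is rate = k[A]^1
Step 2: Note that the rate does not depend on [B] (zero order in B).
Step 3: rate = 0.064 × (0.22)^1 = 0.01408 M/s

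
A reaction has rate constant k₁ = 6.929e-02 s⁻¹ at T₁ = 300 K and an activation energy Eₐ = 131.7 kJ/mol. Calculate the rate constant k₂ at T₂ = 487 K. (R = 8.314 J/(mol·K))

4.427e+07 s⁻¹

Step 1: Use the two-temperature Arrhenius form: ln(k₂/k₁) = -Eₐ/R × (1/T₂ - 1/T₁)
Step 2: Convert Eₐ to J/mol: 131.7 kJ/mol = 131700 J/mol
Step 3: 1/T₂ - 1/T₁ = 1/487 - 1/300 = -1.279945e-03 K⁻¹
Step 4: ln(k₂/k₁) = -131700/8.314 × -1.279945e-03 = 20.27529
Step 5: k₂ = k₁ × exp(20.27529) = 6.929e-02 × 6.38920e+08 = 4.427e+07 s⁻¹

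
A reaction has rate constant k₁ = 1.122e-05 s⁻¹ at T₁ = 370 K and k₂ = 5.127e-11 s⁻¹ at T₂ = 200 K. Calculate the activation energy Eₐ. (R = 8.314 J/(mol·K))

44.5 kJ/mol

Step 1: Use the two-temperature Arrhenius form: ln(k₂/k₁) = -Eₐ/R × (1/T₂ - 1/T₁)
Step 2: ln(k₂/k₁) = ln(5.127e-11/1.122e-05) = ln(4.56952e-06) = -12.2961
Step 3: 1/T₂ - 1/T₁ = 1/200 - 1/370 = 2.297297e-03 K⁻¹
Step 4: Eₐ = -R × ln(k₂/k₁) / (1/T₂ - 1/T₁) = -8.314 × -12.2961 / 2.297297e-03
Step 5: Eₐ = 4.4500e+04 J/mol = 44.5 kJ/mol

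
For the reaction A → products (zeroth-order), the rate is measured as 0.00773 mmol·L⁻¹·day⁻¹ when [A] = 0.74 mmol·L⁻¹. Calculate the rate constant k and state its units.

0.00773 mmol·L⁻¹·day⁻¹

Step 1: For a zeroth-order reaction, rate = k (independent of concentration).
Step 2: k = rate = 0.00773 mmol·L⁻¹·day⁻¹.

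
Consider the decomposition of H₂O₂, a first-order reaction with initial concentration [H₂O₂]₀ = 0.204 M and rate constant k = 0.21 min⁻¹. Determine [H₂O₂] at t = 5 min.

0.07139 M

Step 1: For a first-order reaction: [H₂O₂] = [H₂O₂]₀ × e^(-kt)
Step 2: [H₂O₂] = 0.204 × e^(-0.21 × 5)
Step 3: [H₂O₂] = 0.204 × e^(-1.05)
Step 4: [H₂O₂] = 0.204 × 0.349938 = 0.07139 M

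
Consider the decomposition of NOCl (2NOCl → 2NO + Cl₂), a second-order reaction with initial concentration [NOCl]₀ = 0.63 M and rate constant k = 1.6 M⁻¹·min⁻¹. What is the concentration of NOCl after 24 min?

0.02501 M

Step 1: For a second-order reaction: 1/[NOCl] = 1/[NOCl]₀ + kt
Step 2: 1/[NOCl] = 1/0.63 + 1.6 × 24
Step 3: 1/[NOCl] = 1.587 + 38.4 = 39.99
Step 4: [NOCl] = 1/39.99 = 0.02501 M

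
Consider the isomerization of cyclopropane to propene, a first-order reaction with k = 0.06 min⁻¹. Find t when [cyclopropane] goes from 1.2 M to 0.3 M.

23.1 min

Step 1: For first-order: t = ln([cyclopropane]₀/[cyclopropane])/k
Step 2: t = ln(1.2/0.3)/0.06
Step 3: t = ln(4)/0.06
Step 4: t = 1.386/0.06 = 23.1 min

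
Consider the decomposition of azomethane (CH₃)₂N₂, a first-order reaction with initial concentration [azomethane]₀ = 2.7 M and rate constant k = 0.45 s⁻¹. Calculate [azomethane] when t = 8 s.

0.07377 M

Step 1: For a first-order reaction: [azomethane] = [azomethane]₀ × e^(-kt)
Step 2: [azomethane] = 2.7 × e^(-0.45 × 8)
Step 3: [azomethane] = 2.7 × e^(-3.6)
Step 4: [azomethane] = 2.7 × 0.0273237 = 0.07377 M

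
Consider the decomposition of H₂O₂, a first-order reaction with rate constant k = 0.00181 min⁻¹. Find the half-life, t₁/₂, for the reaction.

383 min

Step 1: For a first-order reaction, t₁/₂ = ln(2)/k
Step 2: t₁/₂ = ln(2)/0.00181
Step 3: t₁/₂ = 0.6931/0.00181 = 383 min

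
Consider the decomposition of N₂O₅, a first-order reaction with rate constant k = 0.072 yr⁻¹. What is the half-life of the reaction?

9.627 yr

Step 1: For a first-order reaction, t₁/₂ = ln(2)/k
Step 2: t₁/₂ = ln(2)/0.072
Step 3: t₁/₂ = 0.6931/0.072 = 9.627 yr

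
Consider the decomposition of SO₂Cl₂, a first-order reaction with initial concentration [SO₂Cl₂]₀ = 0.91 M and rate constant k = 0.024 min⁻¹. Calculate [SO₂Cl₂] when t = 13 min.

0.6661 M

Step 1: For a first-order reaction: [SO₂Cl₂] = [SO₂Cl₂]₀ × e^(-kt)
Step 2: [SO₂Cl₂] = 0.91 × e^(-0.024 × 13)
Step 3: [SO₂Cl₂] = 0.91 × e^(-0.312)
Step 4: [SO₂Cl₂] = 0.91 × 0.731982 = 0.6661 M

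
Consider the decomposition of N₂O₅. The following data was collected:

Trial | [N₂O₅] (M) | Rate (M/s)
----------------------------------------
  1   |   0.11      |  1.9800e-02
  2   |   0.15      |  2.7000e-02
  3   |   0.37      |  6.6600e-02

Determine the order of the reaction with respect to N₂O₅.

first order (1)

Step 1: Compare trials to find order n where rate₂/rate₁ = ([N₂O₅]₂/[N₂O₅]₁)^n
Step 2: rate₂/rate₁ = 2.7000e-02/1.9800e-02 = 1.364
Step 3: [N₂O₅]₂/[N₂O₅]₁ = 0.15/0.11 = 1.364
Step 4: n = ln(1.364)/ln(1.364) = 1.00 ≈ 1
Step 5: The reaction is first order in N₂O₅.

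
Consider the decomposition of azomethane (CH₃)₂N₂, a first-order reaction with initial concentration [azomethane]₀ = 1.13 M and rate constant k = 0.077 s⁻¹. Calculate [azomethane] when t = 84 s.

0.001754 M

Step 1: For a first-order reaction: [azomethane] = [azomethane]₀ × e^(-kt)
Step 2: [azomethane] = 1.13 × e^(-0.077 × 84)
Step 3: [azomethane] = 1.13 × e^(-6.468)
Step 4: [azomethane] = 1.13 × 0.00155233 = 0.001754 M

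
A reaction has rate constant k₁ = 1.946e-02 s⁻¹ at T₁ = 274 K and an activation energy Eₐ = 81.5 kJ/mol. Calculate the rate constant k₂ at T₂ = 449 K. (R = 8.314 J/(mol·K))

2.213e+04 s⁻¹

Step 1: Use the two-temperature Arrhenius form: ln(k₂/k₁) = -Eₐ/R × (1/T₂ - 1/T₁)
Step 2: Convert Eₐ to J/mol: 81.5 kJ/mol = 81500 J/mol
Step 3: 1/T₂ - 1/T₁ = 1/449 - 1/274 = -1.422464e-03 K⁻¹
Step 4: ln(k₂/k₁) = -81500/8.314 × -1.422464e-03 = 13.94405
Step 5: k₂ = k₁ × exp(13.94405) = 1.946e-02 × 1.13717e+06 = 2.213e+04 s⁻¹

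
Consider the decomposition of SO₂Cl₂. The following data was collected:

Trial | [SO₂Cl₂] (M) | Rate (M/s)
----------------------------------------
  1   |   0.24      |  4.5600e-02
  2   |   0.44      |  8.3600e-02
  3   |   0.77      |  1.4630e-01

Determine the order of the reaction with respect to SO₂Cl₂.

first order (1)

Step 1: Compare trials to find order n where rate₂/rate₁ = ([SO₂Cl₂]₂/[SO₂Cl₂]₁)^n
Step 2: rate₂/rate₁ = 8.3600e-02/4.5600e-02 = 1.833
Step 3: [SO₂Cl₂]₂/[SO₂Cl₂]₁ = 0.44/0.24 = 1.833
Step 4: n = ln(1.833)/ln(1.833) = 1.00 ≈ 1
Step 5: The reaction is first order in SO₂Cl₂.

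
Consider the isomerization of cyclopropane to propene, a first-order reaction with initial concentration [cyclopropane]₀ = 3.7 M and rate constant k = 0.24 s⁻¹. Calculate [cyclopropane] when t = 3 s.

1.801 M

Step 1: For a first-order reaction: [cyclopropane] = [cyclopropane]₀ × e^(-kt)
Step 2: [cyclopropane] = 3.7 × e^(-0.24 × 3)
Step 3: [cyclopropane] = 3.7 × e^(-0.72)
Step 4: [cyclopropane] = 3.7 × 0.486752 = 1.801 M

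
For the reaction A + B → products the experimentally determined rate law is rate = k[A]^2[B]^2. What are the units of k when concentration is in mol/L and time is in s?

(mol/L)⁻³·s⁻¹

Step 1: Overall order = 2 + 2 = 4.
Step 2: rate has units mol/L·s⁻¹; [A]^2[B]^2 has units (mol/L)^4.
Step 3: k = rate/([A]^2[B]^2), so units of k = (mol/L)^(1-4)·s⁻¹ = (mol/L)⁻³·s⁻¹.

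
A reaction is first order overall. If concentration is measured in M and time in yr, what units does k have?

yr⁻¹

Step 1: For overall order n, rate = k × (concentration)^n.
Step 2: Rate has units M·yr⁻¹; concentration term has units M^1.
Step 3: k = rate / (concentration)^n, so units of k = M^(1-1)·yr⁻¹ = yr⁻¹.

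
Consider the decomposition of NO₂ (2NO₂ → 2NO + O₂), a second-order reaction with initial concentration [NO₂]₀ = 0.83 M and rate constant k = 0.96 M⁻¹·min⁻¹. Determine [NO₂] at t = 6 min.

0.1436 M

Step 1: For a second-order reaction: 1/[NO₂] = 1/[NO₂]₀ + kt
Step 2: 1/[NO₂] = 1/0.83 + 0.96 × 6
Step 3: 1/[NO₂] = 1.205 + 5.76 = 6.965
Step 4: [NO₂] = 1/6.965 = 0.1436 M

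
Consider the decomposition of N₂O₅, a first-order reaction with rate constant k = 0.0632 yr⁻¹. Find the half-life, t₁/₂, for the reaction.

10.97 yr

Step 1: For a first-order reaction, t₁/₂ = ln(2)/k
Step 2: t₁/₂ = ln(2)/0.0632
Step 3: t₁/₂ = 0.6931/0.0632 = 10.97 yr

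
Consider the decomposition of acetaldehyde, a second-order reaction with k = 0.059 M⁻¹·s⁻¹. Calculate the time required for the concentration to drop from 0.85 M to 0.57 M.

9.795 s

Step 1: For second-order: t = (1/[CH₃CHO] - 1/[CH₃CHO]₀)/k
Step 2: t = (1/0.57 - 1/0.85)/0.059
Step 3: t = (1.754 - 1.176)/0.059
Step 4: t = 0.5779/0.059 = 9.795 s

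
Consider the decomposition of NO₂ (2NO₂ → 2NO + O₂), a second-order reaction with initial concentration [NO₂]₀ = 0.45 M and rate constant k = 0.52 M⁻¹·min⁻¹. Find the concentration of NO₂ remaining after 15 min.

0.09978 M

Step 1: For a second-order reaction: 1/[NO₂] = 1/[NO₂]₀ + kt
Step 2: 1/[NO₂] = 1/0.45 + 0.52 × 15
Step 3: 1/[NO₂] = 2.222 + 7.8 = 10.02
Step 4: [NO₂] = 1/10.02 = 0.09978 M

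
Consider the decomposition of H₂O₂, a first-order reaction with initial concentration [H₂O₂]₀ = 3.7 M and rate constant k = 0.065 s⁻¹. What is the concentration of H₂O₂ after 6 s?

2.505 M

Step 1: For a first-order reaction: [H₂O₂] = [H₂O₂]₀ × e^(-kt)
Step 2: [H₂O₂] = 3.7 × e^(-0.065 × 6)
Step 3: [H₂O₂] = 3.7 × e^(-0.39)
Step 4: [H₂O₂] = 3.7 × 0.677057 = 2.505 M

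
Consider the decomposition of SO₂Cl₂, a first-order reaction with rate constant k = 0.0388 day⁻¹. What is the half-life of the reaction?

17.86 day

Step 1: For a first-order reaction, t₁/₂ = ln(2)/k
Step 2: t₁/₂ = ln(2)/0.0388
Step 3: t₁/₂ = 0.6931/0.0388 = 17.86 day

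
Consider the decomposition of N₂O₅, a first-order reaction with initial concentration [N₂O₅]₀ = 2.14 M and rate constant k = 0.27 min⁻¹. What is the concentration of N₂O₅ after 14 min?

0.04884 M

Step 1: For a first-order reaction: [N₂O₅] = [N₂O₅]₀ × e^(-kt)
Step 2: [N₂O₅] = 2.14 × e^(-0.27 × 14)
Step 3: [N₂O₅] = 2.14 × e^(-3.78)
Step 4: [N₂O₅] = 2.14 × 0.0228227 = 0.04884 M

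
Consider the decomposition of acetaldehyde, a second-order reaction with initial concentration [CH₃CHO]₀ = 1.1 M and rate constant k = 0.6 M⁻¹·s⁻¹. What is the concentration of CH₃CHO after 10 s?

0.1447 M

Step 1: For a second-order reaction: 1/[CH₃CHO] = 1/[CH₃CHO]₀ + kt
Step 2: 1/[CH₃CHO] = 1/1.1 + 0.6 × 10
Step 3: 1/[CH₃CHO] = 0.9091 + 6 = 6.909
Step 4: [CH₃CHO] = 1/6.909 = 0.1447 M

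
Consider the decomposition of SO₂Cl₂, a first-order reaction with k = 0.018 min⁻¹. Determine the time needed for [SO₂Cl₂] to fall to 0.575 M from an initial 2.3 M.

77.02 min

Step 1: For first-order: t = ln([SO₂Cl₂]₀/[SO₂Cl₂])/k
Step 2: t = ln(2.3/0.575)/0.018
Step 3: t = ln(4)/0.018
Step 4: t = 1.386/0.018 = 77.02 min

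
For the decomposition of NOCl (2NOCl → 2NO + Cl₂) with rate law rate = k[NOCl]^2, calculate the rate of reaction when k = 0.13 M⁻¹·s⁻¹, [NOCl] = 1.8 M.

0.4212 M/s

Step 1: Identify the rate law: rate = k[NOCl]^2
Step 2: Substitute values: rate = 0.13 × (1.8)^2
Step 3: Calculate: rate = 0.13 × 3.24 = 0.4212 M/s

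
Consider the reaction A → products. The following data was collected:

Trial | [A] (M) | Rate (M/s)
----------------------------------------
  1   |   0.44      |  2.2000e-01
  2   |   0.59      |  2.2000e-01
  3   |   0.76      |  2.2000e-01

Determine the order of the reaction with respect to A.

zeroth order (0)

Step 1: Compare trials - when concentration changes, rate stays constant.
Step 2: rate₂/rate₁ = 2.2000e-01/2.2000e-01 = 1
Step 3: [A]₂/[A]₁ = 0.59/0.44 = 1.341
Step 4: Since rate ratio ≈ (conc ratio)^0, the reaction is zeroth order.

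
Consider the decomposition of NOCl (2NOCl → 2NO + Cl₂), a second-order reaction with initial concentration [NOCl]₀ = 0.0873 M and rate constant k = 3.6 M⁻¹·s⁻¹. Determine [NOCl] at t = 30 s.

0.008371 M

Step 1: For a second-order reaction: 1/[NOCl] = 1/[NOCl]₀ + kt
Step 2: 1/[NOCl] = 1/0.0873 + 3.6 × 30
Step 3: 1/[NOCl] = 11.45 + 108 = 119.5
Step 4: [NOCl] = 1/119.5 = 0.008371 M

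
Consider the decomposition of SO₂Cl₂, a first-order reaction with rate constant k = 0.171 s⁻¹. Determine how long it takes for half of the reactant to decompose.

4.053 s

Step 1: For a first-order reaction, t₁/₂ = ln(2)/k
Step 2: t₁/₂ = ln(2)/0.171
Step 3: t₁/₂ = 0.6931/0.171 = 4.053 s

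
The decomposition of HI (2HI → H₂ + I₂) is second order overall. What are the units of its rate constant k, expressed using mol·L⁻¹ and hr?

(mol·L⁻¹)⁻¹·hr⁻¹

Step 1: For overall order n, rate = k × (concentration)^n.
Step 2: Rate has units mol·L⁻¹·hr⁻¹; concentration term has units (mol·L⁻¹)^2.
Step 3: k = rate / (concentration)^n, so units of k = (mol·L⁻¹)^(1-2)·hr⁻¹ = (mol·L⁻¹)⁻¹·hr⁻¹.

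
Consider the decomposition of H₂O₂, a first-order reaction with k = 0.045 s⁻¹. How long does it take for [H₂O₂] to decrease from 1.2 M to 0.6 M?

15.4 s

Step 1: For first-order: t = ln([H₂O₂]₀/[H₂O₂])/k
Step 2: t = ln(1.2/0.6)/0.045
Step 3: t = ln(2)/0.045
Step 4: t = 0.6931/0.045 = 15.4 s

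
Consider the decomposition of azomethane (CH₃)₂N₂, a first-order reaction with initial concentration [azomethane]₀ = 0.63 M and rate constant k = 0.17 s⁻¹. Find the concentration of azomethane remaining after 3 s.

0.3783 M

Step 1: For a first-order reaction: [azomethane] = [azomethane]₀ × e^(-kt)
Step 2: [azomethane] = 0.63 × e^(-0.17 × 3)
Step 3: [azomethane] = 0.63 × e^(-0.51)
Step 4: [azomethane] = 0.63 × 0.600496 = 0.3783 M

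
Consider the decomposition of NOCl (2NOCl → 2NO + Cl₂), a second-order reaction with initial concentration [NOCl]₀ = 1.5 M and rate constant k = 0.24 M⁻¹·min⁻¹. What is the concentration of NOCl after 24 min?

0.1556 M

Step 1: For a second-order reaction: 1/[NOCl] = 1/[NOCl]₀ + kt
Step 2: 1/[NOCl] = 1/1.5 + 0.24 × 24
Step 3: 1/[NOCl] = 0.6667 + 5.76 = 6.427
Step 4: [NOCl] = 1/6.427 = 0.1556 M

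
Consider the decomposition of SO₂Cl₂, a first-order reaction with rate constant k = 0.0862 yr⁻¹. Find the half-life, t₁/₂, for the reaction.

8.041 yr

Step 1: For a first-order reaction, t₁/₂ = ln(2)/k
Step 2: t₁/₂ = ln(2)/0.0862
Step 3: t₁/₂ = 0.6931/0.0862 = 8.041 yr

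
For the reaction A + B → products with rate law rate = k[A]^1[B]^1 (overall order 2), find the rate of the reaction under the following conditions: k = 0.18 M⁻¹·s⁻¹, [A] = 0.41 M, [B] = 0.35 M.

0.02583 M/s

Step 1: The rate law is rate = k[A]^1[B]^1, overall order = 1+1 = 2
Step 2: Substitute values: rate = 0.18 × (0.41)^1 × (0.35)^1
Step 3: rate = 0.18 × 0.41 × 0.35 = 0.02583 M/s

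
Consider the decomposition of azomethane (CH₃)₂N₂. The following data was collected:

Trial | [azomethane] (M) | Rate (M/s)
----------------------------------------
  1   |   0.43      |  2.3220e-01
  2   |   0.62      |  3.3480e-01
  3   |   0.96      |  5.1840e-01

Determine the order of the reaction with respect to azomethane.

first order (1)

Step 1: Compare trials to find order n where rate₂/rate₁ = ([azomethane]₂/[azomethane]₁)^n
Step 2: rate₂/rate₁ = 3.3480e-01/2.3220e-01 = 1.442
Step 3: [azomethane]₂/[azomethane]₁ = 0.62/0.43 = 1.442
Step 4: n = ln(1.442)/ln(1.442) = 1.00 ≈ 1
Step 5: The reaction is first order in azomethane.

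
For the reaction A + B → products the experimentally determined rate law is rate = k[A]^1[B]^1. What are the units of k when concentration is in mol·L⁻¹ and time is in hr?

(mol·L⁻¹)⁻¹·hr⁻¹

Step 1: Overall order = 1 + 1 = 2.
Step 2: rate has units mol·L⁻¹·hr⁻¹; [A]^1[B]^1 has units (mol·L⁻¹)^2.
Step 3: k = rate/([A]^1[B]^1), so units of k = (mol·L⁻¹)^(1-2)·hr⁻¹ = (mol·L⁻¹)⁻¹·hr⁻¹.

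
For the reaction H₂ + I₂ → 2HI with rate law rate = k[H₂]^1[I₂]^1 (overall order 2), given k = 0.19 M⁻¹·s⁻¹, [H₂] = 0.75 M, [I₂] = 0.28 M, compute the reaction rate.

0.0399 M/s

Step 1: The rate law is rate = k[H₂]^1[I₂]^1, overall order = 1+1 = 2
Step 2: Substitute values: rate = 0.19 × (0.75)^1 × (0.28)^1
Step 3: rate = 0.19 × 0.75 × 0.28 = 0.0399 M/s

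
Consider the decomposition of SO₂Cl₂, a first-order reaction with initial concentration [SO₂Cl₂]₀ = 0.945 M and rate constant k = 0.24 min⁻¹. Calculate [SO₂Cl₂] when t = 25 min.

0.002342 M

Step 1: For a first-order reaction: [SO₂Cl₂] = [SO₂Cl₂]₀ × e^(-kt)
Step 2: [SO₂Cl₂] = 0.945 × e^(-0.24 × 25)
Step 3: [SO₂Cl₂] = 0.945 × e^(-6)
Step 4: [SO₂Cl₂] = 0.945 × 0.00247875 = 0.002342 M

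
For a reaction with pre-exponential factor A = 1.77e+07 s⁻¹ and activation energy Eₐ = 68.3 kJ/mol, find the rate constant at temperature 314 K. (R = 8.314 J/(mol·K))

7.69e-05 s⁻¹

Step 1: Use the Arrhenius equation: k = A × exp(-Eₐ/RT)
Step 2: Convert Eₐ to J/mol: 68.3 kJ/mol = 68300 J/mol
Step 3: Calculate the exponent: -Eₐ/(RT) = -68300/(8.314 × 314) = -26.16261
Step 4: k = 1.77e+07 × exp(-26.16261)
Step 5: k = 1.77e+07 × 4.34233e-12 = 7.6859e-05 s⁻¹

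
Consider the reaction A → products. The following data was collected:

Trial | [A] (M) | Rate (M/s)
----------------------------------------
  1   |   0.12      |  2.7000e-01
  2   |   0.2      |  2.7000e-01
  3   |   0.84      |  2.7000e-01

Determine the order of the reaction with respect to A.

zeroth order (0)

Step 1: Compare trials - when concentration changes, rate stays constant.
Step 2: rate₂/rate₁ = 2.7000e-01/2.7000e-01 = 1
Step 3: [A]₂/[A]₁ = 0.2/0.12 = 1.667
Step 4: Since rate ratio ≈ (conc ratio)^0, the reaction is zeroth order.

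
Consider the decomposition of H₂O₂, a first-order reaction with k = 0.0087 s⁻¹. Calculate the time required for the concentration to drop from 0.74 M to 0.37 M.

79.67 s

Step 1: For first-order: t = ln([H₂O₂]₀/[H₂O₂])/k
Step 2: t = ln(0.74/0.37)/0.0087
Step 3: t = ln(2)/0.0087
Step 4: t = 0.6931/0.0087 = 79.67 s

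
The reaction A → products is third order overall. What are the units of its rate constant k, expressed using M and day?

M⁻²·day⁻¹

Step 1: For overall order n, rate = k × (concentration)^n.
Step 2: Rate has units M·day⁻¹; concentration term has units M^3.
Step 3: k = rate / (concentration)^n, so units of k = M^(1-3)·day⁻¹ = M⁻²·day⁻¹.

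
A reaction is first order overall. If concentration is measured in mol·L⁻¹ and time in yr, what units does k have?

yr⁻¹

Step 1: For overall order n, rate = k × (concentration)^n.
Step 2: Rate has units mol·L⁻¹·yr⁻¹; concentration term has units (mol·L⁻¹)^1.
Step 3: k = rate / (concentration)^n, so units of k = (mol·L⁻¹)^(1-1)·yr⁻¹ = yr⁻¹.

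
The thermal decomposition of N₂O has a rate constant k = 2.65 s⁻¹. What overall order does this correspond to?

first order (1)

Step 1: The units of k for an nth-order reaction are (concentration)^(1-n)·(time)⁻¹.
Step 2: Here k has units s⁻¹, so the concentration exponent is 0.
Step 3: 1 - n = 0 ⇒ n = 1. The reaction is first order.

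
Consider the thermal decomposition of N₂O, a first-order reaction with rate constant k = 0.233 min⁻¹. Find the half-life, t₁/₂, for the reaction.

2.975 min

Step 1: For a first-order reaction, t₁/₂ = ln(2)/k
Step 2: t₁/₂ = ln(2)/0.233
Step 3: t₁/₂ = 0.6931/0.233 = 2.975 min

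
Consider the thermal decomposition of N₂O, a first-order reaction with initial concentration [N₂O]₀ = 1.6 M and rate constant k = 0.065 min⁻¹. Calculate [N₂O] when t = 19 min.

0.4653 M

Step 1: For a first-order reaction: [N₂O] = [N₂O]₀ × e^(-kt)
Step 2: [N₂O] = 1.6 × e^(-0.065 × 19)
Step 3: [N₂O] = 1.6 × e^(-1.235)
Step 4: [N₂O] = 1.6 × 0.290835 = 0.4653 M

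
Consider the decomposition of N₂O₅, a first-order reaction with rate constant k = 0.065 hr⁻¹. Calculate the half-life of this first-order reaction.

10.66 hr

Step 1: For a first-order reaction, t₁/₂ = ln(2)/k
Step 2: t₁/₂ = ln(2)/0.065
Step 3: t₁/₂ = 0.6931/0.065 = 10.66 hr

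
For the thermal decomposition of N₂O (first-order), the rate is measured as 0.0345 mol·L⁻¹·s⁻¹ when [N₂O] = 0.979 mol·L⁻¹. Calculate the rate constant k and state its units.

0.03524 s⁻¹

Step 1: rate = k[N₂O]^1, so k = rate / [N₂O]^1.
Step 2: k = 0.0345 / (0.979)^1 = 0.0345 / 0.979.
Step 3: k = 0.03524 s⁻¹.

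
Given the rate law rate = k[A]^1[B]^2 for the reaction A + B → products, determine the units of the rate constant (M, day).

M⁻²·day⁻¹

Step 1: Overall order = 1 + 2 = 3.
Step 2: rate has units M·day⁻¹; [A]^1[B]^2 has units M^3.
Step 3: k = rate/([A]^1[B]^2), so units of k = M^(1-3)·day⁻¹ = M⁻²·day⁻¹.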